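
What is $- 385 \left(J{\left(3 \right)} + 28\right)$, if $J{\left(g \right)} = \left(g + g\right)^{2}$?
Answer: $-24640$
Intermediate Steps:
$J{\left(g \right)} = 4 g^{2}$ ($J{\left(g \right)} = \left(2 g\right)^{2} = 4 g^{2}$)
$- 385 \left(J{\left(3 \right)} + 28\right) = - 385 \left(4 \cdot 3^{2} + 28\right) = - 385 \left(4 \cdot 9 + 28\right) = - 385 \left(36 + 28\right) = \left(-385\right) 64 = -24640$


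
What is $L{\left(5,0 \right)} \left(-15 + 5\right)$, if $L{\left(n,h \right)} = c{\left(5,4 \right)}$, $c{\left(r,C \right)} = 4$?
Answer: $-40$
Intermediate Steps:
$L{\left(n,h \right)} = 4$
$L{\left(5,0 \right)} \left(-15 + 5\right) = 4 \left(-15 + 5\right) = 4 \left(-10\right) = -40$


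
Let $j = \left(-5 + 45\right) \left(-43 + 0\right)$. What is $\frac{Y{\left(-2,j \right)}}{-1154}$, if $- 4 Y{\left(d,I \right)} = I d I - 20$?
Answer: $- \frac{1479205}{1154} \approx -1281.8$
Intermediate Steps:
$j = -1720$ ($j = 40 \left(-43\right) = -1720$)
$Y{\left(d,I \right)} = 5 - \frac{d I^{2}}{4}$ ($Y{\left(d,I \right)} = - \frac{I d I - 20}{4} = - \frac{d I^{2} - 20}{4} = - \frac{-20 + d I^{2}}{4} = 5 - \frac{d I^{2}}{4}$)
$\frac{Y{\left(-2,j \right)}}{-1154} = \frac{5 - - \frac{\left(-1720\right)^{2}}{2}}{-1154} = \left(5 - \left(- \frac{1}{2}\right) 2958400\right) \left(- \frac{1}{1154}\right) = \left(5 + 1479200\right) \left(- \frac{1}{1154}\right) = 1479205 \left(- \frac{1}{1154}\right) = - \frac{1479205}{1154}$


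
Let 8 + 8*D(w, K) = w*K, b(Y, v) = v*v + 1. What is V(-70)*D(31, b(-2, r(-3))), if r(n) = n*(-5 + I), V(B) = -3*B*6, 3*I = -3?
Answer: 3171105/2 ≈ 1.5856e+6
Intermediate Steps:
I = -1 (I = (1/3)*(-3) = -1)
V(B) = -18*B
r(n) = -6*n (r(n) = n*(-5 - 1) = n*(-6) = -6*n)
b(Y, v) = 1 + v**2 (b(Y, v) = v**2 + 1 = 1 + v**2)
D(w, K) = -1 + K*w/8 (D(w, K) = -1 + (w*K)/8 = -1 + (K*w)/8 = -1 + K*w/8)
V(-70)*D(31, b(-2, r(-3))) = (-18*(-70))*(-1 + (1/8)*(1 + (-6*(-3))**2)*31) = 1260*(-1 + (1/8)*(1 + 18**2)*31) = 1260*(-1 + (1/8)*(1 + 324)*31) = 1260*(-1 + (1/8)*325*31) = 1260*(-1 + 10075/8) = 1260*(10067/8) = 3171105/2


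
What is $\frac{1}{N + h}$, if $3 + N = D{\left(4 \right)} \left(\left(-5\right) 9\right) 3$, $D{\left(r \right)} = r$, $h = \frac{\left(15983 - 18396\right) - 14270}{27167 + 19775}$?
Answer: $- \frac{46942}{25506189} \approx -0.0018404$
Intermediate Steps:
$h = - \frac{16683}{46942}$ ($h = \frac{-2413 - 14270}{46942} = \left(-16683\right) \frac{1}{46942} = - \frac{16683}{46942} \approx -0.3554$)
$N = -543$ ($N = -3 + 4 \left(\left(-5\right) 9\right) 3 = -3 + 4 \left(-45\right) 3 = -3 - 540 = -543$)
$\frac{1}{N + h} = \frac{1}{-543 - \frac{16683}{46942}} = \frac{1}{- \frac{25506189}{46942}} = - \frac{46942}{25506189}$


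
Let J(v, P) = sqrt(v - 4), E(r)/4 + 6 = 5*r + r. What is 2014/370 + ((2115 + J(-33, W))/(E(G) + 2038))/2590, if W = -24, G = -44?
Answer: 13507999/2481220 + I*sqrt(37)/2481220 ≈ 5.4441 + 2.4515e-6*I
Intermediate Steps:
E(r) = -24 + 24*r (E(r) = -24 + 4*(5*r + r) = -24 + 4*(6*r) = -24 + 24*r)
J(v, P) = sqrt(-4 + v)
2014/370 + ((2115 + J(-33, W))/(E(G) + 2038))/2590 = 2014/370 + ((2115 + sqrt(-4 - 33))/((-24 + 24*(-44)) + 2038))/2590 = 2014*(1/370) + ((2115 + sqrt(-37))/((-24 - 1056) + 2038))*(1/2590) = 1007/185 + ((2115 + I*sqrt(37))/(-1080 + 2038))*(1/2590) = 1007/185 + ((2115 + I*sqrt(37))/958)*(1/2590) = 1007/185 + ((2115 + I*sqrt(37))*(1/958))*(1/2590) = 1007/185 + (2115/958 + I*sqrt(37)/958)*(1/2590) = 1007/185 + (423/496244 + I*sqrt(37)/2481220) = 13507999/2481220 + I*sqrt(37)/2481220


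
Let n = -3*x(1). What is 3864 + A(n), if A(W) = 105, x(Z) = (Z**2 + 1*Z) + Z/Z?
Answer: 3969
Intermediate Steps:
x(Z) = 1 + Z + Z**2 (x(Z) = (Z**2 + Z) + 1 = (Z + Z**2) + 1 = 1 + Z + Z**2)
n = -9 (n = -3*(1 + 1 + 1**2) = -3*(1 + 1 + 1) = -3*3 = -9)
3864 + A(n) = 3864 + 105 = 3969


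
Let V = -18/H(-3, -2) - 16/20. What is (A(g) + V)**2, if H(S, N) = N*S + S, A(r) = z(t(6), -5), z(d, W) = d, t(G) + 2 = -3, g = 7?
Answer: 3481/25 ≈ 139.24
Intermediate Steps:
t(G) = -5 (t(G) = -2 - 3 = -5)
A(r) = -5
H(S, N) = S + N*S
V = -34/5 (V = -18*(-1/(3*(1 - 2))) - 16/20 = -18/((-3*(-1))) - 16*1/20 = -18/3 - 4/5 = -18*1/3 - 4/5 = -6 - 4/5 = -34/5 ≈ -6.8000)
(A(g) + V)**2 = (-5 - 34/5)**2 = (-59/5)**2 = 3481/25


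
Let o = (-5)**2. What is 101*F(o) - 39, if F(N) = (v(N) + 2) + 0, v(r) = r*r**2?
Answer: 1578288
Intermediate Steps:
o = 25
v(r) = r**3
F(N) = 2 + N**3 (F(N) = (N**3 + 2) + 0 = (2 + N**3) + 0 = 2 + N**3)
101*F(o) - 39 = 101*(2 + 25**3) - 39 = 101*(2 + 15625) - 39 = 101*15627 - 39 = 1578327 - 39 = 1578288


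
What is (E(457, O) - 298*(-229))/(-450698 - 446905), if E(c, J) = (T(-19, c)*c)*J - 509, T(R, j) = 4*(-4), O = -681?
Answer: -5047205/897603 ≈ -5.6230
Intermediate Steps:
T(R, j) = -16
E(c, J) = -509 - 16*J*c (E(c, J) = (-16*c)*J - 509 = -16*J*c - 509 = -509 - 16*J*c)
(E(457, O) - 298*(-229))/(-450698 - 446905) = ((-509 - 16*(-681)*457) - 298*(-229))/(-450698 - 446905) = ((-509 + 4979472) + 68242)/(-897603) = (4978963 + 68242)*(-1/897603) = 5047205*(-1/897603) = -5047205/897603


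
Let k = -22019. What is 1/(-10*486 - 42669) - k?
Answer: 1046541050/47529 ≈ 22019.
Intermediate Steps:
1/(-10*486 - 42669) - k = 1/(-10*486 - 42669) - 1*(-22019) = 1/(-4860 - 42669) + 22019 = 1/(-47529) + 22019 = -1/47529 + 22019 = 1046541050/47529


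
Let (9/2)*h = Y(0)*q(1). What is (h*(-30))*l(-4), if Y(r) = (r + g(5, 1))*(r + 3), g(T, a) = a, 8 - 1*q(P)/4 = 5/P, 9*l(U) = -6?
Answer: 160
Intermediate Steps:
l(U) = -⅔ (l(U) = (⅑)*(-6) = -⅔)
q(P) = 32 - 20/P
Y(r) = (1 + r)*(3 + r) (Y(r) = (r + 1)*(r + 3) = (1 + r)*(3 + r))
h = 8 (h = 2*((3 + 0² + 4*0)*(32 - 20/1))/9 = 2*((3 + 0 + 0)*(32 - 20*1))/9 = 2*(3*(32 - 20))/9 = 2*(3*12)/9 = (2/9)*36 = 8)
(h*(-30))*l(-4) = (8*(-30))*(-⅔) = -240*(-⅔) = 160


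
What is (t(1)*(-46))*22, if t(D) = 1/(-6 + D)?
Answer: 1012/5 ≈ 202.40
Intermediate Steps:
(t(1)*(-46))*22 = (-46/(-6 + 1))*22 = (-46/(-5))*22 = -⅕*(-46)*22 = (46/5)*22 = 1012/5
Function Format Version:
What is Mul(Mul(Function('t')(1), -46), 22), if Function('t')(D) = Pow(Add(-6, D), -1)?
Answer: Rational(1012, 5) ≈ 202.40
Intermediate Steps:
Mul(Mul(Function('t')(1), -46), 22) = Mul(Mul(Pow(Add(-6, 1), -1), -46), 22) = Mul(Mul(Pow(-5, -1), -46), 22) = Mul(Mul(Rational(-1, 5), -46), 22) = Mul(Rational(46, 5), 22) = Rational(1012, 5)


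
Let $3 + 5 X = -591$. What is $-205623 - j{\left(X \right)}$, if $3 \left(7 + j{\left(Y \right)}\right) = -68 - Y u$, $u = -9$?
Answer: $- \frac{3078554}{15} \approx -2.0524 \cdot 10^{5}$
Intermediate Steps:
$X = - \frac{594}{5}$ ($X = - \frac{3}{5} + \frac{1}{5} \left(-591\right) = - \frac{3}{5} - \frac{591}{5} = - \frac{594}{5} \approx -118.8$)
$j{\left(Y \right)} = - \frac{89}{3} + 3 Y$ ($j{\left(Y \right)} = -7 + \frac{-68 - Y \left(-9\right)}{3} = -7 + \frac{-68 - - 9 Y}{3} = -7 + \frac{-68 + 9 Y}{3} = -7 + \left(- \frac{68}{3} + 3 Y\right) = - \frac{89}{3} + 3 Y$)
$-205623 - j{\left(X \right)} = -205623 - \left(- \frac{89}{3} + 3 \left(- \frac{594}{5}\right)\right) = -205623 - \left(- \frac{89}{3} - \frac{1782}{5}\right) = -205623 - - \frac{5791}{15} = -205623 + \frac{5791}{15} = - \frac{3078554}{15}$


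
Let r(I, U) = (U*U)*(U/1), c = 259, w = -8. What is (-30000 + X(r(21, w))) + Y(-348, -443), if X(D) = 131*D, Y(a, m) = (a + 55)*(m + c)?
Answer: -43160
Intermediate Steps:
r(I, U) = U**3 (r(I, U) = U**2*(U*1) = U**2*U = U**3)
Y(a, m) = (55 + a)*(259 + m) (Y(a, m) = (a + 55)*(m + 259) = (55 + a)*(259 + m))
(-30000 + X(r(21, w))) + Y(-348, -443) = (-30000 + 131*(-8)**3) + (14245 + 55*(-443) + 259*(-348) - 348*(-443)) = (-30000 + 131*(-512)) + (14245 - 24365 - 90132 + 154164) = (-30000 - 67072) + 53912 = -97072 + 53912 = -43160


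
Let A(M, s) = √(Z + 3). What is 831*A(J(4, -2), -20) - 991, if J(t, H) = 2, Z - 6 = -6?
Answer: -991 + 831*√3 ≈ 448.33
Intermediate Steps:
Z = 0 (Z = 6 - 6 = 0)
A(M, s) = √3 (A(M, s) = √(0 + 3) = √3)
831*A(J(4, -2), -20) - 991 = 831*√3 - 991 = -991 + 831*√3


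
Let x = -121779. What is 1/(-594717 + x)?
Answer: -1/716496 ≈ -1.3957e-6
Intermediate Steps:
1/(-594717 + x) = 1/(-594717 - 121779) = 1/(-716496) = -1/716496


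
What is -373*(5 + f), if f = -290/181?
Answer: -229395/181 ≈ -1267.4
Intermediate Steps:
f = -290/181 (f = -290*1/181 = -290/181 ≈ -1.6022)
-373*(5 + f) = -373*(5 - 290/181) = -373*615/181 = -229395/181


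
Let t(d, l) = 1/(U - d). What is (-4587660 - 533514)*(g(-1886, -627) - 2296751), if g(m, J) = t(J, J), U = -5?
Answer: 3658001125704027/311 ≈ 1.1762e+13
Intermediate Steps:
t(d, l) = 1/(-5 - d)
g(m, J) = -1/(5 + J)
(-4587660 - 533514)*(g(-1886, -627) - 2296751) = (-4587660 - 533514)*(-1/(5 - 627) - 2296751) = -5121174*(-1/(-622) - 2296751) = -5121174*(-1*(-1/622) - 2296751) = -5121174*(1/622 - 2296751) = -5121174*(-1428579121/622) = 3658001125704027/311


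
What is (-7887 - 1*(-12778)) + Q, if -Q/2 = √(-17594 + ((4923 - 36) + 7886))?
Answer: 4891 - 2*I*√4821 ≈ 4891.0 - 138.87*I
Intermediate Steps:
Q = -2*I*√4821 (Q = -2*√(-17594 + ((4923 - 36) + 7886)) = -2*√(-17594 + (4887 + 7886)) = -2*√(-17594 + 12773) = -2*I*√4821 ≈ -138.87*I)
(-7887 - 1*(-12778)) + Q = (-7887 - 1*(-12778)) - 2*I*√4821 = (-7887 + 12778) - 2*I*√4821 = 4891 - 2*I*√4821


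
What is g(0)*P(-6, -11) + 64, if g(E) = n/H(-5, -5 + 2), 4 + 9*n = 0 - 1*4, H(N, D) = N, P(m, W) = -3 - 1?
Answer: 2848/45 ≈ 63.289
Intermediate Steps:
P(m, W) = -4
n = -8/9 (n = -4/9 + (0 - 1*4)/9 = -4/9 + (0 - 4)/9 = -4/9 + (1/9)*(-4) = -4/9 - 4/9 = -8/9 ≈ -0.88889)
g(E) = 8/45 (g(E) = -8/9/(-5) = -8/9*(-1/5) = 8/45)
g(0)*P(-6, -11) + 64 = (8/45)*(-4) + 64 = -32/45 + 64 = 2848/45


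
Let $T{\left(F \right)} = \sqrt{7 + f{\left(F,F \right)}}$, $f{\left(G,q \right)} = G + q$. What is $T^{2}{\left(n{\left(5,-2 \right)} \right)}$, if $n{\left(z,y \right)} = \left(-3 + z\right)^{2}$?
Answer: $15$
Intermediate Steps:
$T{\left(F \right)} = \sqrt{7 + 2 F}$ ($T{\left(F \right)} = \sqrt{7 + \left(F + F\right)} = \sqrt{7 + 2 F}$)
$T^{2}{\left(n{\left(5,-2 \right)} \right)} = \left(\sqrt{7 + 2 \left(-3 + 5\right)^{2}}\right)^{2} = \left(\sqrt{7 + 2 \cdot 2^{2}}\right)^{2} = \left(\sqrt{7 + 2 \cdot 4}\right)^{2} = \left(\sqrt{7 + 8}\right)^{2} = \left(\sqrt{15}\right)^{2} = 15$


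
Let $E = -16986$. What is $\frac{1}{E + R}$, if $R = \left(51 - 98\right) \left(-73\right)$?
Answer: $- \frac{1}{13555} \approx -7.3774 \cdot 10^{-5}$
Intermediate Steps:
$R = 3431$ ($R = \left(-47\right) \left(-73\right) = 3431$)
$\frac{1}{E + R} = \frac{1}{-16986 + 3431} = \frac{1}{-13555} = - \frac{1}{13555}$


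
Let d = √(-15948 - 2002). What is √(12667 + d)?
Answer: √(12667 + 5*I*√718) ≈ 112.55 + 0.5952*I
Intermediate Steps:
d = 5*I*√718 (d = √(-17950) = 5*I*√718 ≈ 133.98*I)
√(12667 + d) = √(12667 + 5*I*√718)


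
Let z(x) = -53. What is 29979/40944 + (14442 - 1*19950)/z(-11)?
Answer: 75702813/723344 ≈ 104.66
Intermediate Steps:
29979/40944 + (14442 - 1*19950)/z(-11) = 29979/40944 + (14442 - 1*19950)/(-53) = 29979*(1/40944) + (14442 - 19950)*(-1/53) = 9993/13648 - 5508*(-1/53) = 9993/13648 + 5508/53 = 75702813/723344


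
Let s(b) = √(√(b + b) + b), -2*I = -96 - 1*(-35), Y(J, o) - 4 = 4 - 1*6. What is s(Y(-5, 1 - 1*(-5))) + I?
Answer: 65/2 ≈ 32.500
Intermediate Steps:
Y(J, o) = 2 (Y(J, o) = 4 + (4 - 1*6) = 4 + (4 - 6) = 4 - 2 = 2)
I = 61/2 (I = -(-96 - 1*(-35))/2 = -(-96 + 35)/2 = -½*(-61) = 61/2 ≈ 30.500)
s(b) = √(b + √2*√b) (s(b) = √(√(2*b) + b) = √(√2*√b + b) = √(b + √2*√b))
s(Y(-5, 1 - 1*(-5))) + I = √(2 + √2*√2) + 61/2 = √(2 + 2) + 61/2 = √4 + 61/2 = 2 + 61/2 = 65/2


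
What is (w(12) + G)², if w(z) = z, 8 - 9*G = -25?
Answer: 2209/9 ≈ 245.44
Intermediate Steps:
G = 11/3 (G = 8/9 - ⅑*(-25) = 8/9 + 25/9 = 11/3 ≈ 3.6667)
(w(12) + G)² = (12 + 11/3)² = (47/3)² = 2209/9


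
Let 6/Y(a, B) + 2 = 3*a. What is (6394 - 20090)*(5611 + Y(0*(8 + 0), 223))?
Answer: -76807168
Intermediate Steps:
Y(a, B) = 6/(-2 + 3*a)
(6394 - 20090)*(5611 + Y(0*(8 + 0), 223)) = (6394 - 20090)*(5611 + 6/(-2 + 3*(0*(8 + 0)))) = -13696*(5611 + 6/(-2 + 3*(0*8))) = -13696*(5611 + 6/(-2 + 3*0)) = -13696*(5611 + 6/(-2 + 0)) = -13696*(5611 + 6/(-2)) = -13696*(5611 + 6*(-½)) = -13696*(5611 - 3) = -13696*5608 = -76807168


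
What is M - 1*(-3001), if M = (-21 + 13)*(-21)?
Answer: 3169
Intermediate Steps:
M = 168 (M = -8*(-21) = 168)
M - 1*(-3001) = 168 - 1*(-3001) = 168 + 3001 = 3169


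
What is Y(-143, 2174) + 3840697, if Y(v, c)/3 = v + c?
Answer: 3846790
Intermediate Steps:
Y(v, c) = 3*c + 3*v (Y(v, c) = 3*(v + c) = 3*(c + v) = 3*c + 3*v)
Y(-143, 2174) + 3840697 = (3*2174 + 3*(-143)) + 3840697 = (6522 - 429) + 3840697 = 6093 + 3840697 = 3846790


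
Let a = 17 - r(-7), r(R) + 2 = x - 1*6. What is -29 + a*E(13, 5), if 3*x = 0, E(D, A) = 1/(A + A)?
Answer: -53/2 ≈ -26.500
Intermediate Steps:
E(D, A) = 1/(2*A)
x = 0 (x = (⅓)*0 = 0)
r(R) = -8 (r(R) = -2 + (0 - 1*6) = -2 + (0 - 6) = -2 - 6 = -8)
a = 25 (a = 17 - 1*(-8) = 17 + 8 = 25)
-29 + a*E(13, 5) = -29 + 25*((½)/5) = -29 + 25*((½)*(⅕)) = -29 + 25*(⅒) = -29 + 5/2 = -53/2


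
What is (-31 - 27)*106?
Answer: -6148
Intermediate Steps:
(-31 - 27)*106 = -58*106 = -6148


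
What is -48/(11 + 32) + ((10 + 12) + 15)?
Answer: 1543/43 ≈ 35.884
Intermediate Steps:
-48/(11 + 32) + ((10 + 12) + 15) = -48/43 + (22 + 15) = -48*1/43 + 37 = -48/43 + 37 = 1543/43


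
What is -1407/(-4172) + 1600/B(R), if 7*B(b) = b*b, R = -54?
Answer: 1815329/434484 ≈ 4.1781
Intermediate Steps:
B(b) = b²/7 (B(b) = (b*b)/7 = b²/7)
-1407/(-4172) + 1600/B(R) = -1407/(-4172) + 1600/(((⅐)*(-54)²)) = -1407*(-1/4172) + 1600/(((⅐)*2916)) = 201/596 + 1600/(2916/7) = 201/596 + 1600*(7/2916) = 201/596 + 2800/729 = 1815329/434484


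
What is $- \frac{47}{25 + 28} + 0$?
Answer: $- \frac{47}{53} \approx -0.88679$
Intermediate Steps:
$- \frac{47}{25 + 28} + 0 = - \frac{47}{53} + 0 = - \frac{47}{53}$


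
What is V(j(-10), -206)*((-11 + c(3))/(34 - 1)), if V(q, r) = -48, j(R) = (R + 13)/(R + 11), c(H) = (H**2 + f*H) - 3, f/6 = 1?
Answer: -208/11 ≈ -18.909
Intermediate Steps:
f = 6 (f = 6*1 = 6)
c(H) = -3 + H**2 + 6*H (c(H) = (H**2 + 6*H) - 3 = -3 + H**2 + 6*H)
j(R) = (13 + R)/(11 + R)
V(j(-10), -206)*((-11 + c(3))/(34 - 1)) = -48*(-11 + (-3 + 3**2 + 6*3))/(34 - 1) = -48*(-11 + (-3 + 9 + 18))/33 = -48*(-11 + 24)/33 = -624/33 = -48*13/33 = -208/11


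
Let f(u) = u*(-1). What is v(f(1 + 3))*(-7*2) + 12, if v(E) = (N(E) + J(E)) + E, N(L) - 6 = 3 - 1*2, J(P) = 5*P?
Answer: 250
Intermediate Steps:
N(L) = 7 (N(L) = 6 + (3 - 1*2) = 6 + (3 - 2) = 6 + 1 = 7)
f(u) = -u
v(E) = 7 + 6*E (v(E) = (7 + 5*E) + E = 7 + 6*E)
v(f(1 + 3))*(-7*2) + 12 = (7 + 6*(-(1 + 3)))*(-7*2) + 12 = (7 + 6*(-1*4))*(-14) + 12 = (7 + 6*(-4))*(-14) + 12 = (7 - 24)*(-14) + 12 = -17*(-14) + 12 = 238 + 12 = 250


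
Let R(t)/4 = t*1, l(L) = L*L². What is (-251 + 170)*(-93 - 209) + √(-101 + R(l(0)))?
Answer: 24462 + I*√101 ≈ 24462.0 + 10.05*I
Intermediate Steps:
l(L) = L³
R(t) = 4*t (R(t) = 4*(t*1) = 4*t)
(-251 + 170)*(-93 - 209) + √(-101 + R(l(0))) = (-251 + 170)*(-93 - 209) + √(-101 + 4*0³) = -81*(-302) + √(-101 + 4*0) = 24462 + √(-101 + 0) = 24462 + √(-101) = 24462 + I*√101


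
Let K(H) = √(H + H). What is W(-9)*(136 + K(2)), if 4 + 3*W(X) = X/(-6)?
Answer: -115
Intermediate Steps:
W(X) = -4/3 - X/18 (W(X) = -4/3 + (X/(-6))/3 = -4/3 + (X*(-⅙))/3 = -4/3 + (-X/6)/3 = -4/3 - X/18)
K(H) = √2*√H (K(H) = √(2*H) = √2*√H)
W(-9)*(136 + K(2)) = (-4/3 - 1/18*(-9))*(136 + √2*√2) = (-4/3 + ½)*(136 + 2) = -⅚*138 = -115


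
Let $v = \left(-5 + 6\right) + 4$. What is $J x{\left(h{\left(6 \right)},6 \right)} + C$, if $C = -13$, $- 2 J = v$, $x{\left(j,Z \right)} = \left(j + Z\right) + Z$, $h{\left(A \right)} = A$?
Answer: $-58$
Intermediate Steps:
$v = 5$ ($v = 1 + 4 = 5$)
$x{\left(j,Z \right)} = j + 2 Z$ ($x{\left(j,Z \right)} = \left(Z + j\right) + Z = j + 2 Z$)
$J = - \frac{5}{2}$ ($J = \left(- \frac{1}{2}\right) 5 = - \frac{5}{2} \approx -2.5$)
$J x{\left(h{\left(6 \right)},6 \right)} + C = - \frac{5 \left(6 + 2 \cdot 6\right)}{2} - 13 = - \frac{5 \left(6 + 12\right)}{2} - 13 = \left(- \frac{5}{2}\right) 18 - 13 = -45 - 13 = -58$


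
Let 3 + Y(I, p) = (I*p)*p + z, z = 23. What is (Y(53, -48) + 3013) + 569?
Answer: 125714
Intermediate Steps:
Y(I, p) = 20 + I*p**2 (Y(I, p) = -3 + ((I*p)*p + 23) = -3 + (I*p**2 + 23) = -3 + (23 + I*p**2) = 20 + I*p**2)
(Y(53, -48) + 3013) + 569 = ((20 + 53*(-48)**2) + 3013) + 569 = ((20 + 53*2304) + 3013) + 569 = ((20 + 122112) + 3013) + 569 = (122132 + 3013) + 569 = 125145 + 569 = 125714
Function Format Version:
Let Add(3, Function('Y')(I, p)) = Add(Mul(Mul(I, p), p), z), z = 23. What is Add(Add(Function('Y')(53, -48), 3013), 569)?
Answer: 125714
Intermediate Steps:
Function('Y')(I, p) = Add(20, Mul(I, Pow(p, 2))) (Function('Y')(I, p) = Add(-3, Add(Mul(Mul(I, p), p), 23)) = Add(-3, Add(Mul(I, Pow(p, 2)), 23)) = Add(-3, Add(23, Mul(I, Pow(p, 2)))) = Add(20, Mul(I, Pow(p, 2))))
Add(Add(Function('Y')(53, -48), 3013), 569) = Add(Add(Add(20, Mul(53, Pow(-48, 2))), 3013), 569) = Add(Add(Add(20, Mul(53, 2304)), 3013), 569) = Add(Add(Add(20, 122112), 3013), 569) = Add(Add(122132, 3013), 569) = Add(125145, 569) = 125714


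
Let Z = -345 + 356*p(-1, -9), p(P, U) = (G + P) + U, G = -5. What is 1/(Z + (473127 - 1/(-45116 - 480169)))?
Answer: 525285/245540270971 ≈ 2.1393e-6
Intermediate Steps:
p(P, U) = -5 + P + U (p(P, U) = (-5 + P) + U = -5 + P + U)
Z = -5685 (Z = -345 + 356*(-5 - 1 - 9) = -345 + 356*(-15) = -345 - 5340 = -5685)
1/(Z + (473127 - 1/(-45116 - 480169))) = 1/(-5685 + (473127 - 1/(-45116 - 480169))) = 1/(-5685 + (473127 - 1/(-525285))) = 1/(-5685 + (473127 - 1*(-1/525285))) = 1/(-5685 + (473127 + 1/525285)) = 1/(-5685 + 248526516196/525285) = 1/(245540270971/525285) = 525285/245540270971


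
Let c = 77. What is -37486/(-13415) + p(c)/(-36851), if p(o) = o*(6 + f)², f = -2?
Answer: 1364869306/494356165 ≈ 2.7609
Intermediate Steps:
p(o) = 16*o (p(o) = o*(6 - 2)² = o*4² = o*16 = 16*o)
-37486/(-13415) + p(c)/(-36851) = -37486/(-13415) + (16*77)/(-36851) = -37486*(-1/13415) + 1232*(-1/36851) = 37486/13415 - 1232/36851 = 1364869306/494356165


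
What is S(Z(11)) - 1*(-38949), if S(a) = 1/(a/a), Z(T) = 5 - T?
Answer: 38950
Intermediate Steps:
S(a) = 1 (S(a) = 1/1 = 1)
S(Z(11)) - 1*(-38949) = 1 - 1*(-38949) = 1 + 38949 = 38950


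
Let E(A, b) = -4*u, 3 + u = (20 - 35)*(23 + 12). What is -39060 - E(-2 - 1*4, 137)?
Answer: -41172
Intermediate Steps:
u = -528 (u = -3 + (20 - 35)*(23 + 12) = -3 - 15*35 = -3 - 525 = -528)
E(A, b) = 2112 (E(A, b) = -4*(-528) = 2112)
-39060 - E(-2 - 1*4, 137) = -39060 - 1*2112 = -39060 - 2112 = -41172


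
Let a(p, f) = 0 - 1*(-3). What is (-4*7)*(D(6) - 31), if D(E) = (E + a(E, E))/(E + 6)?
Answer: 847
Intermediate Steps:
a(p, f) = 3 (a(p, f) = 0 + 3 = 3)
D(E) = (3 + E)/(6 + E) (D(E) = (E + 3)/(E + 6) = (3 + E)/(6 + E))
(-4*7)*(D(6) - 31) = (-4*7)*((3 + 6)/(6 + 6) - 31) = -28*(9/12 - 31) = -28*((1/12)*9 - 31) = -28*(3/4 - 31) = -28*(-121/4) = 847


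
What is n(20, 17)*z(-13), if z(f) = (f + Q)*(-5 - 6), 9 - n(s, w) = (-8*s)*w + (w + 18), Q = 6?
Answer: 207438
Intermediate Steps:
n(s, w) = -9 - w + 8*s*w (n(s, w) = 9 - ((-8*s)*w + (w + 18)) = 9 - (-8*s*w + (18 + w)) = 9 - (18 + w - 8*s*w) = 9 + (-18 - w + 8*s*w) = -9 - w + 8*s*w)
z(f) = -66 - 11*f (z(f) = (f + 6)*(-5 - 6) = (6 + f)*(-11) = -66 - 11*f)
n(20, 17)*z(-13) = (-9 - 1*17 + 8*20*17)*(-66 - 11*(-13)) = (-9 - 17 + 2720)*(-66 + 143) = 2694*77 = 207438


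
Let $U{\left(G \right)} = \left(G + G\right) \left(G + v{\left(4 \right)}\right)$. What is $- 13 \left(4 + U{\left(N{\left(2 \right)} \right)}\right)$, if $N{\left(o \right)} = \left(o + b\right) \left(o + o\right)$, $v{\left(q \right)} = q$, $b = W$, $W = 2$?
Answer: $-8372$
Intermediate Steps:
$b = 2$
$N{\left(o \right)} = 2 o \left(2 + o\right)$ ($N{\left(o \right)} = \left(o + 2\right) \left(o + o\right) = \left(2 + o\right) 2 o = 2 o \left(2 + o\right)$)
$U{\left(G \right)} = 2 G \left(4 + G\right)$ ($U{\left(G \right)} = \left(G + G\right) \left(G + 4\right) = 2 G \left(4 + G\right)$)
$- 13 \left(4 + U{\left(N{\left(2 \right)} \right)}\right) = - 13 \left(4 + 2 \cdot 2 \cdot 2 \left(2 + 2\right) \left(4 + 2 \cdot 2 \left(2 + 2\right)\right)\right) = - 13 \left(4 + 2 \cdot 2 \cdot 2 \cdot 4 \left(4 + 2 \cdot 2 \cdot 4\right)\right) = - 13 \left(4 + 2 \cdot 16 \left(4 + 16\right)\right) = - 13 \left(4 + 2 \cdot 16 \cdot 20\right) = - 13 \left(4 + 640\right) = \left(-13\right) 644 = -8372$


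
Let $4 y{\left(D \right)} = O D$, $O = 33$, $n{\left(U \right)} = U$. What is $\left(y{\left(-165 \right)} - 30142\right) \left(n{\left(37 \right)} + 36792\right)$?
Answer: $- \frac{4640932777}{4} \approx -1.1602 \cdot 10^{9}$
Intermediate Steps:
$y{\left(D \right)} = \frac{33 D}{4}$
$\left(y{\left(-165 \right)} - 30142\right) \left(n{\left(37 \right)} + 36792\right) = \left(\frac{33}{4} \left(-165\right) - 30142\right) \left(37 + 36792\right) = \left(- \frac{5445}{4} - 30142\right) 36829 = \left(- \frac{126013}{4}\right) 36829 = - \frac{4640932777}{4}$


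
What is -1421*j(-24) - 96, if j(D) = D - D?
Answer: -96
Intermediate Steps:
j(D) = 0
-1421*j(-24) - 96 = -1421*0 - 96 = 0 - 96 = -96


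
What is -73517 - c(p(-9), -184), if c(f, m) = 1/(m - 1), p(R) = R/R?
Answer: -13600644/185 ≈ -73517.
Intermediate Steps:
p(R) = 1
c(f, m) = 1/(-1 + m)
-73517 - c(p(-9), -184) = -73517 - 1/(-1 - 184) = -73517 - 1/(-185) = -73517 - 1*(-1/185) = -73517 + 1/185 = -13600644/185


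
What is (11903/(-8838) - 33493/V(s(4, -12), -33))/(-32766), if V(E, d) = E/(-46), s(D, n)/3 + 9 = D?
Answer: 4538896903/1447929540 ≈ 3.1348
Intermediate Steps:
s(D, n) = -27 + 3*D
V(E, d) = -E/46 (V(E, d) = E*(-1/46) = -E/46)
(11903/(-8838) - 33493/V(s(4, -12), -33))/(-32766) = (11903/(-8838) - 33493*(-46/(-27 + 3*4)))/(-32766) = (11903*(-1/8838) - 33493*(-46/(-27 + 12)))*(-1/32766) = (-11903/8838 - 33493/((-1/46*(-15))))*(-1/32766) = (-11903/8838 - 33493/15/46)*(-1/32766) = (-11903/8838 - 33493*46/15)*(-1/32766) = (-11903/8838 - 1540678/15)*(-1/32766) = -4538896903/44190*(-1/32766) = 4538896903/1447929540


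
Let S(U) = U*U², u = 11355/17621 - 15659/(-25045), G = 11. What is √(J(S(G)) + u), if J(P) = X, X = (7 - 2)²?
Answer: √5116314490634400855/441317945 ≈ 5.1254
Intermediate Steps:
u = 560313214/441317945 (u = 11355*(1/17621) - 15659*(-1/25045) = 11355/17621 + 15659/25045 = 560313214/441317945 ≈ 1.2696)
S(U) = U³
X = 25 (X = 5² = 25)
J(P) = 25
√(J(S(G)) + u) = √(25 + 560313214/441317945) = √(11593261839/441317945) = √5116314490634400855/441317945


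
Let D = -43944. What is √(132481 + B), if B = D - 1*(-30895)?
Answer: 2*√29858 ≈ 345.59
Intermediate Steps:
B = -13049 (B = -43944 - 1*(-30895) = -43944 + 30895 = -13049)
√(132481 + B) = √(132481 - 13049) = √119432 = 2*√29858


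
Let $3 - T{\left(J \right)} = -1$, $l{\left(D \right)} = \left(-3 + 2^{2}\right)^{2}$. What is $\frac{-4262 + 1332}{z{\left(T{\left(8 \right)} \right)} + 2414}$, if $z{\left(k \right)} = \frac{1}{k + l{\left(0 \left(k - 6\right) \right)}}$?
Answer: $- \frac{14650}{12071} \approx -1.2137$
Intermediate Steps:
$l{\left(D \right)} = 1$ ($l{\left(D \right)} = \left(-3 + 4\right)^{2} = 1^{2} = 1$)
$T{\left(J \right)} = 4$ ($T{\left(J \right)} = 3 - -1 = 3 + 1 = 4$)
$z{\left(k \right)} = \frac{1}{1 + k}$ ($z{\left(k \right)} = \frac{1}{k + 1} = \frac{1}{1 + k}$)
$\frac{-4262 + 1332}{z{\left(T{\left(8 \right)} \right)} + 2414} = \frac{-4262 + 1332}{\frac{1}{1 + 4} + 2414} = - \frac{2930}{\frac{1}{5} + 2414} = - \frac{2930}{\frac{12071}{5}} = \left(-2930\right) \frac{5}{12071} = - \frac{14650}{12071}$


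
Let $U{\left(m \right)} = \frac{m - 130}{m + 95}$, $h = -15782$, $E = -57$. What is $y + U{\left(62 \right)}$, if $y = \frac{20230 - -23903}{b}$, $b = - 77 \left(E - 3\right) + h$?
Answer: $- \frac{7687897}{1752434} \approx -4.387$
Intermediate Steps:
$b = -11162$ ($b = - 77 \left(-57 - 3\right) - 15782 = \left(-77\right) \left(-60\right) - 15782 = 4620 - 15782 = -11162$)
$U{\left(m \right)} = \frac{-130 + m}{95 + m}$
$y = - \frac{44133}{11162}$ ($y = \frac{20230 - -23903}{-11162} = \left(20230 + 23903\right) \left(- \frac{1}{11162}\right) = 44133 \left(- \frac{1}{11162}\right) = - \frac{44133}{11162} \approx -3.9539$)
$y + U{\left(62 \right)} = - \frac{44133}{11162} + \frac{-130 + 62}{95 + 62} = - \frac{44133}{11162} + \frac{1}{157} \left(-68\right) = - \frac{44133}{11162} - \frac{68}{157} = - \frac{7687897}{1752434}$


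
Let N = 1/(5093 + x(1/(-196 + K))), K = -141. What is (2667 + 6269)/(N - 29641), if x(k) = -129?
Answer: -44358304/147137923 ≈ -0.30147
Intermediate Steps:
N = 1/4964 (N = 1/(5093 - 129) = 1/4964 ≈ 0.00020145)
(2667 + 6269)/(N - 29641) = (2667 + 6269)/(1/4964 - 29641) = 8936/(-147137923/4964) = 8936*(-4964/147137923) = -44358304/147137923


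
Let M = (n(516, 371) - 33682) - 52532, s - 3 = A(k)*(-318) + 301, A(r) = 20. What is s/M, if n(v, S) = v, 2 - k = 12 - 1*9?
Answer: 3028/42849 ≈ 0.070667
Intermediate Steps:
k = -1 (k = 2 - (12 - 1*9) = 2 - (12 - 9) = 2 - 1*3 = 2 - 3 = -1)
s = -6056 (s = 3 + (20*(-318) + 301) = 3 + (-6360 + 301) = 3 - 6059 = -6056)
M = -85698 (M = (516 - 33682) - 52532 = -33166 - 52532 = -85698)
s/M = -6056/(-85698) = -6056*(-1/85698) = 3028/42849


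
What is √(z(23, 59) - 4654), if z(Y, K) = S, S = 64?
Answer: 3*I*√510 ≈ 67.75*I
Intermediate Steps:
z(Y, K) = 64
√(z(23, 59) - 4654) = √(64 - 4654) = √(-4590) = 3*I*√510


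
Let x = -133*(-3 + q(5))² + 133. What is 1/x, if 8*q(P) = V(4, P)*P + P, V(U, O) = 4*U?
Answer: -64/486381 ≈ -0.00013158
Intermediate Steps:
q(P) = 17*P/8 (q(P) = ((4*4)*P + P)/8 = (16*P + P)/8 = (17*P)/8 = 17*P/8)
x = -486381/64 (x = -133*(-3 + (17/8)*5)² + 133 = -133*(-3 + 85/8)² + 133 = -133*(61/8)² + 133 = -133*3721/64 + 133 = -494893/64 + 133 = -486381/64 ≈ -7599.7)
1/x = 1/(-486381/64) = -64/486381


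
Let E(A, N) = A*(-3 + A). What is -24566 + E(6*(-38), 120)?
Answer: 28102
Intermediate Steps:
-24566 + E(6*(-38), 120) = -24566 + (6*(-38))*(-3 + 6*(-38)) = -24566 - 228*(-3 - 228) = -24566 - 228*(-231) = -24566 + 52668 = 28102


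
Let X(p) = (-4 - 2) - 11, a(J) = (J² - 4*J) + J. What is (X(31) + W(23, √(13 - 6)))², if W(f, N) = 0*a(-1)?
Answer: 289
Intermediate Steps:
a(J) = J² - 3*J
W(f, N) = 0 (W(f, N) = 0*(-(-3 - 1)) = 0*(-1*(-4)) = 0*4 = 0)
X(p) = -17 (X(p) = -6 - 11 = -17)
(X(31) + W(23, √(13 - 6)))² = (-17 + 0)² = (-17)² = 289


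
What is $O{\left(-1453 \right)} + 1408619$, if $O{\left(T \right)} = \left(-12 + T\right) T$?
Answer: $3537264$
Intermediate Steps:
$O{\left(T \right)} = T \left(-12 + T\right)$
$O{\left(-1453 \right)} + 1408619 = - 1453 \left(-12 - 1453\right) + 1408619 = \left(-1453\right) \left(-1465\right) + 1408619 = 2128645 + 1408619 = 3537264$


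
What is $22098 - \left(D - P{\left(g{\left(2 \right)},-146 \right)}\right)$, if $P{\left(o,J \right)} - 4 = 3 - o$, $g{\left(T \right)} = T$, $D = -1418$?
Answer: $23521$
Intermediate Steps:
$P{\left(o,J \right)} = 7 - o$ ($P{\left(o,J \right)} = 4 - \left(-3 + o\right) = 7 - o$)
$22098 - \left(D - P{\left(g{\left(2 \right)},-146 \right)}\right) = 22098 + \left(\left(7 - 2\right) - -1418\right) = 22098 + \left(\left(7 - 2\right) + 1418\right) = 22098 + \left(5 + 1418\right) = 22098 + 1423 = 23521$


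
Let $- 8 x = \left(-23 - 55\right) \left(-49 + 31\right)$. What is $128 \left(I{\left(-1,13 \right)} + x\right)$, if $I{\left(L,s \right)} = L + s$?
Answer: $-20928$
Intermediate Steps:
$x = - \frac{351}{2}$ ($x = - \frac{\left(-23 - 55\right) \left(-49 + 31\right)}{8} = - \frac{\left(-78\right) \left(-18\right)}{8} = \left(- \frac{1}{8}\right) 1404 = - \frac{351}{2} \approx -175.5$)
$128 \left(I{\left(-1,13 \right)} + x\right) = 128 \left(\left(-1 + 13\right) - \frac{351}{2}\right) = 128 \left(12 - \frac{351}{2}\right) = 128 \left(- \frac{327}{2}\right) = -20928$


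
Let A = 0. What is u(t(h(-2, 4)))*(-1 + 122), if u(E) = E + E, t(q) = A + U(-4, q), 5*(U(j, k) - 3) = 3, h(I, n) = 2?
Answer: 4356/5 ≈ 871.20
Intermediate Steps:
U(j, k) = 18/5 (U(j, k) = 3 + (⅕)*3 = 3 + ⅗ = 18/5)
t(q) = 18/5 (t(q) = 0 + 18/5 = 18/5)
u(E) = 2*E
u(t(h(-2, 4)))*(-1 + 122) = (2*(18/5))*(-1 + 122) = (36/5)*121 = 4356/5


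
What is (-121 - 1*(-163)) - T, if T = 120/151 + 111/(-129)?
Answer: 273133/6493 ≈ 42.066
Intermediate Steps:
T = -427/6493 (T = 120*(1/151) + 111*(-1/129) = 120/151 - 37/43 = -427/6493 ≈ -0.065763)
(-121 - 1*(-163)) - T = (-121 - 1*(-163)) - 1*(-427/6493) = (-121 + 163) + 427/6493 = 42 + 427/6493 = 273133/6493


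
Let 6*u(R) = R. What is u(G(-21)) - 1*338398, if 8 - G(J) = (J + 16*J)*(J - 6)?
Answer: -2040019/6 ≈ -3.4000e+5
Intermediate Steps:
G(J) = 8 - 17*J*(-6 + J) (G(J) = 8 - (J + 16*J)*(J - 6) = 8 - 17*J*(-6 + J))
u(R) = R/6
u(G(-21)) - 1*338398 = (8 - 17*(-21)² + 102*(-21))/6 - 1*338398 = (8 - 17*441 - 2142)/6 - 338398 = (8 - 7497 - 2142)/6 - 338398 = (⅙)*(-9631) - 338398 = -9631/6 - 338398 = -2040019/6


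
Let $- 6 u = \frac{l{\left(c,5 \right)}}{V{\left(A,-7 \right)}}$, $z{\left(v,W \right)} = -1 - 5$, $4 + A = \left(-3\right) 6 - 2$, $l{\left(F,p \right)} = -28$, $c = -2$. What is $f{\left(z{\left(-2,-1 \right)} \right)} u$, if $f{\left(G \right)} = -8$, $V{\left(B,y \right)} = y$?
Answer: $\frac{16}{3} \approx 5.3333$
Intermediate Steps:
$A = -24$ ($A = -4 - 20 = -24$)
$z{\left(v,W \right)} = -6$
$u = - \frac{2}{3}$ ($u = - \frac{\left(-28\right) \frac{1}{-7}}{6} = - \frac{\left(-28\right) \left(- \frac{1}{7}\right)}{6} = \left(- \frac{1}{6}\right) 4 = - \frac{2}{3} \approx -0.66667$)
$f{\left(z{\left(-2,-1 \right)} \right)} u = \left(-8\right) \left(- \frac{2}{3}\right) = \frac{16}{3}$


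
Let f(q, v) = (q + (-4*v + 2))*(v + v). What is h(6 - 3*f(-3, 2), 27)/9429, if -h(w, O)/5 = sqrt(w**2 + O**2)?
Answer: -25*sqrt(61)/3143 ≈ -0.062124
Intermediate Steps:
f(q, v) = 2*v*(2 + q - 4*v) (f(q, v) = (q + (2 - 4*v))*(2*v) = (2 + q - 4*v)*(2*v) = 2*v*(2 + q - 4*v))
h(w, O) = -5*sqrt(O**2 + w**2) (h(w, O) = -5*sqrt(w**2 + O**2) = -5*sqrt(O**2 + w**2))
h(6 - 3*f(-3, 2), 27)/9429 = -5*sqrt(27**2 + (6 - 6*2*(2 - 3 - 4*2))**2)/9429 = -5*sqrt(729 + (6 - 6*2*(2 - 3 - 8))**2)*(1/9429) = -5*sqrt(729 + (6 - 6*2*(-9))**2)*(1/9429) = -5*sqrt(729 + (6 - 3*(-36))**2)*(1/9429) = -5*sqrt(729 + (6 + 108)**2)*(1/9429) = -5*sqrt(729 + 114**2)*(1/9429) = -5*sqrt(729 + 12996)*(1/9429) = -75*sqrt(61)*(1/9429) = -25*sqrt(61)/3143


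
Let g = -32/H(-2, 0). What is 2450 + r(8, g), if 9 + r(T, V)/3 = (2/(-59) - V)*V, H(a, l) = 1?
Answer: -38099/59 ≈ -645.75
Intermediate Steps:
g = -32 (g = -32/1 = -32*1 = -32)
r(T, V) = -27 + 3*V*(-2/59 - V) (r(T, V) = -27 + 3*((2/(-59) - V)*V) = -27 + 3*((2*(-1/59) - V)*V) = -27 + 3*((-2/59 - V)*V) = -27 + 3*(V*(-2/59 - V)) = -27 + 3*V*(-2/59 - V))
2450 + r(8, g) = 2450 + (-27 - 3*(-32)² - 6/59*(-32)) = 2450 + (-27 - 3*1024 + 192/59) = 2450 + (-27 - 3072 + 192/59) = 2450 - 182649/59 = -38099/59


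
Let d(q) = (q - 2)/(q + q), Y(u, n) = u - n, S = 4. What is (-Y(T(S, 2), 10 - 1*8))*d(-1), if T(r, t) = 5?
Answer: -9/2 ≈ -4.5000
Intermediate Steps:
d(q) = (-2 + q)/(2*q) (d(q) = (-2 + q)/((2*q)) = (-2 + q)*(1/(2*q)) = (-2 + q)/(2*q))
(-Y(T(S, 2), 10 - 1*8))*d(-1) = (-(5 - (10 - 1*8)))*((1/2)*(-2 - 1)/(-1)) = (-(5 - (10 - 8)))*((1/2)*(-1)*(-3)) = -(5 - 1*2)*(3/2) = -(5 - 2)*(3/2) = -1*3*(3/2) = -3*3/2 = -9/2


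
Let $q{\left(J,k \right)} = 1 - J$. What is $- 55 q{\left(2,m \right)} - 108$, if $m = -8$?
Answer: $-53$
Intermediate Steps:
$- 55 q{\left(2,m \right)} - 108 = - 55 \left(1 - 2\right) - 108 = \left(-55\right) \left(-1\right) - 108 = 55 - 108 = -53$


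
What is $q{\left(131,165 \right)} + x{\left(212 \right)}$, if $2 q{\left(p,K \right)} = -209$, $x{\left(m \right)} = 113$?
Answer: $\frac{17}{2} \approx 8.5$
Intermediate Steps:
$q{\left(p,K \right)} = - \frac{209}{2}$ ($q{\left(p,K \right)} = \frac{1}{2} \left(-209\right) = - \frac{209}{2}$)
$q{\left(131,165 \right)} + x{\left(212 \right)} = - \frac{209}{2} + 113 = \frac{17}{2}$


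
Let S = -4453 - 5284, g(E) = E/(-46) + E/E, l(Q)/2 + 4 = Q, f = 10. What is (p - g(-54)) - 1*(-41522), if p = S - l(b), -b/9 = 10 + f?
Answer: 739469/23 ≈ 32151.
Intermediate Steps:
b = -180 (b = -9*(10 + 10) = -9*20 = -180)
l(Q) = -8 + 2*Q
g(E) = 1 - E/46 (g(E) = E*(-1/46) + 1 = -E/46 + 1 = 1 - E/46)
S = -9737
p = -9369 (p = -9737 - (-8 + 2*(-180)) = -9737 - (-8 - 360) = -9737 - 1*(-368) = -9737 + 368 = -9369)
(p - g(-54)) - 1*(-41522) = (-9369 - (1 - 1/46*(-54))) - 1*(-41522) = (-9369 - (1 + 27/23)) + 41522 = (-9369 - 1*50/23) + 41522 = (-9369 - 50/23) + 41522 = -215537/23 + 41522 = 739469/23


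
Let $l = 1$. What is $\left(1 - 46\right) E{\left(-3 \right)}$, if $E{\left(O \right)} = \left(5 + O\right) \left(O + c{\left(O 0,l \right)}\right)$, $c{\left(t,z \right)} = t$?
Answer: $270$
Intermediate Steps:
$E{\left(O \right)} = O \left(5 + O\right)$ ($E{\left(O \right)} = \left(5 + O\right) \left(O + O 0\right) = \left(5 + O\right) \left(O + 0\right) = \left(5 + O\right) O = O \left(5 + O\right)$)
$\left(1 - 46\right) E{\left(-3 \right)} = \left(1 - 46\right) \left(- 3 \left(5 - 3\right)\right) = - 45 \left(\left(-3\right) 2\right) = \left(-45\right) \left(-6\right) = 270$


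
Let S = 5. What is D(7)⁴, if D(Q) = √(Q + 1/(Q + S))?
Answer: 7225/144 ≈ 50.174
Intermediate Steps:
D(Q) = √(Q + 1/(5 + Q)) (D(Q) = √(Q + 1/(Q + 5)) = √(Q + 1/(5 + Q)))
D(7)⁴ = (√((1 + 7*(5 + 7))/(5 + 7)))⁴ = (√((1 + 7*12)/12))⁴ = (√((1 + 84)/12))⁴ = (√((1/12)*85))⁴ = (√(85/12))⁴ = (√255/6)⁴ = 7225/144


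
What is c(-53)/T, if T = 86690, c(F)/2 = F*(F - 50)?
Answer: 5459/43345 ≈ 0.12594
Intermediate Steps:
c(F) = 2*F*(-50 + F) (c(F) = 2*(F*(F - 50)) = 2*(F*(-50 + F)) = 2*F*(-50 + F))
c(-53)/T = (2*(-53)*(-50 - 53))/86690 = (2*(-53)*(-103))*(1/86690) = 10918*(1/86690) = 5459/43345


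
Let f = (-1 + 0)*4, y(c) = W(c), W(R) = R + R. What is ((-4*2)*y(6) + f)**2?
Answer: 10000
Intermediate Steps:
W(R) = 2*R
y(c) = 2*c
f = -4 (f = -1*4 = -4)
((-4*2)*y(6) + f)**2 = ((-4*2)*(2*6) - 4)**2 = (-8*12 - 4)**2 = (-96 - 4)**2 = (-100)**2 = 10000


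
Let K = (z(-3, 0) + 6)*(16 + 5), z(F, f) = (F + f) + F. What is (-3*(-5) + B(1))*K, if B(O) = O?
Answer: 0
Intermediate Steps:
z(F, f) = f + 2*F
K = 0 (K = ((0 + 2*(-3)) + 6)*(16 + 5) = ((0 - 6) + 6)*21 = (-6 + 6)*21 = 0*21 = 0)
(-3*(-5) + B(1))*K = (-3*(-5) + 1)*0 = (15 + 1)*0 = 16*0 = 0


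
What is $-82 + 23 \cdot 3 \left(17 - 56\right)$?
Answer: $-2773$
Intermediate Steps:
$-82 + 23 \cdot 3 \left(17 - 56\right) = -82 + 69 \left(17 - 56\right) = -82 + 69 \left(-39\right) = -82 - 2691 = -2773$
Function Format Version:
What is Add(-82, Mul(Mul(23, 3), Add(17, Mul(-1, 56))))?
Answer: -2773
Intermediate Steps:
Add(-82, Mul(Mul(23, 3), Add(17, Mul(-1, 56)))) = Add(-82, Mul(69, Add(17, -56))) = Add(-82, Mul(69, -39)) = Add(-82, -2691) = -2773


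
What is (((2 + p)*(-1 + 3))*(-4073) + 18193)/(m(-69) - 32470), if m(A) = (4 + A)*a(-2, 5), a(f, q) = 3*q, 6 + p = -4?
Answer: -83361/33445 ≈ -2.4925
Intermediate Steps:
p = -10 (p = -6 - 4 = -10)
m(A) = 60 + 15*A (m(A) = (4 + A)*(3*5) = (4 + A)*15 = 60 + 15*A)
(((2 + p)*(-1 + 3))*(-4073) + 18193)/(m(-69) - 32470) = (((2 - 10)*(-1 + 3))*(-4073) + 18193)/((60 + 15*(-69)) - 32470) = (-8*2*(-4073) + 18193)/((60 - 1035) - 32470) = (-16*(-4073) + 18193)/(-975 - 32470) = (65168 + 18193)/(-33445) = 83361*(-1/33445) = -83361/33445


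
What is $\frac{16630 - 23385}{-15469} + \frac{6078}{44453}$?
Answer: $\frac{394300597}{687643457} \approx 0.57341$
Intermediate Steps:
$\frac{16630 - 23385}{-15469} + \frac{6078}{44453} = \left(16630 - 23385\right) \left(- \frac{1}{15469}\right) + 6078 \cdot \frac{1}{44453} = \left(-6755\right) \left(- \frac{1}{15469}\right) + \frac{6078}{44453} = \frac{6755}{15469} + \frac{6078}{44453} = \frac{394300597}{687643457}$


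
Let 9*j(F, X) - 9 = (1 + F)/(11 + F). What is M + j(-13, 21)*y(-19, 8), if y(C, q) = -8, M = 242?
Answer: 686/3 ≈ 228.67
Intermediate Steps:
j(F, X) = 1 + (1 + F)/(9*(11 + F)) (j(F, X) = 1 + ((1 + F)/(11 + F))/9 = 1 + (1 + F)/(9*(11 + F)))
M + j(-13, 21)*y(-19, 8) = 242 + (10*(10 - 13)/(9*(11 - 13)))*(-8) = 242 + ((10/9)*(-3)/(-2))*(-8) = 242 + ((10/9)*(-½)*(-3))*(-8) = 242 + (5/3)*(-8) = 242 - 40/3 = 686/3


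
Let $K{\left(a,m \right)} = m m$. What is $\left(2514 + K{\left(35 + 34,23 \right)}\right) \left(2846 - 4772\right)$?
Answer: $-5860818$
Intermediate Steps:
$K{\left(a,m \right)} = m^{2}$
$\left(2514 + K{\left(35 + 34,23 \right)}\right) \left(2846 - 4772\right) = \left(2514 + 23^{2}\right) \left(2846 - 4772\right) = \left(2514 + 529\right) \left(-1926\right) = 3043 \left(-1926\right) = -5860818$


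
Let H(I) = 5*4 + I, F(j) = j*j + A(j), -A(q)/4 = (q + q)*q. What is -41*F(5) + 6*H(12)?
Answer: 7367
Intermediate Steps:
A(q) = -8*q**2 (A(q) = -4*(q + q)*q = -4*2*q*q = -8*q**2)
F(j) = -7*j**2 (F(j) = j*j - 8*j**2 = j**2 - 8*j**2 = -7*j**2)
H(I) = 20 + I
-41*F(5) + 6*H(12) = -(-287)*5**2 + 6*(20 + 12) = -(-287)*25 + 6*32 = -41*(-175) + 192 = 7175 + 192 = 7367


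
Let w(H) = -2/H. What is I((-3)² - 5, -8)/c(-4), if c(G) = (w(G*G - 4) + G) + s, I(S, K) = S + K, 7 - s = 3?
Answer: 24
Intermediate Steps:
s = 4 (s = 7 - 1*3 = 7 - 3 = 4)
I(S, K) = K + S
c(G) = 4 + G - 2/(-4 + G²) (c(G) = (-2/(G*G - 4) + G) + 4 = (-2/(G² - 4) + G) + 4 = (-2/(-4 + G²) + G) + 4 = (G - 2/(-4 + G²)) + 4 = 4 + G - 2/(-4 + G²))
I((-3)² - 5, -8)/c(-4) = (-8 + ((-3)² - 5))/(((-2 + (-4 + (-4)²)*(4 - 4))/(-4 + (-4)²))) = (-8 + (9 - 5))/(((-2 + (-4 + 16)*0)/(-4 + 16))) = (-8 + 4)/(((-2 + 12*0)/12)) = -4*12/(-2 + 0) = -4/((1/12)*(-2)) = -4/(-⅙) = -4*(-6) = 24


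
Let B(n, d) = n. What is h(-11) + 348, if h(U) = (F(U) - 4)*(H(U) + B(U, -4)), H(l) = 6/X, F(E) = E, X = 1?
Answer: 423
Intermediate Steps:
H(l) = 6 (H(l) = 6/1 = 6*1 = 6)
h(U) = (-4 + U)*(6 + U) (h(U) = (U - 4)*(6 + U) = (-4 + U)*(6 + U))
h(-11) + 348 = (-24 + (-11)² + 2*(-11)) + 348 = (-24 + 121 - 22) + 348 = 75 + 348 = 423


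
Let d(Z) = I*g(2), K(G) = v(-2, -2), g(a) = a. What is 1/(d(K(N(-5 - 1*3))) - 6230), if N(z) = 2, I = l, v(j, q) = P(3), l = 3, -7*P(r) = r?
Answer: -1/6224 ≈ -0.00016067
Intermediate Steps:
P(r) = -r/7
v(j, q) = -3/7 (v(j, q) = -1/7*3 = -3/7)
I = 3
K(G) = -3/7
d(Z) = 6 (d(Z) = 3*2 = 6)
1/(d(K(N(-5 - 1*3))) - 6230) = 1/(6 - 6230) = 1/(-6224) = -1/6224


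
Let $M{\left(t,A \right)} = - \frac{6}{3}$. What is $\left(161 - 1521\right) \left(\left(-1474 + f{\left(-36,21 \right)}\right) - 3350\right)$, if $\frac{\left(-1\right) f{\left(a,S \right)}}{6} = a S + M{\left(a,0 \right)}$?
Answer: $375360$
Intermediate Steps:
$M{\left(t,A \right)} = -2$ ($M{\left(t,A \right)} = \left(-6\right) \frac{1}{3} = -2$)
$f{\left(a,S \right)} = 12 - 6 S a$ ($f{\left(a,S \right)} = - 6 \left(a S - 2\right) = - 6 \left(S a - 2\right) = - 6 \left(-2 + S a\right) = 12 - 6 S a$)
$\left(161 - 1521\right) \left(\left(-1474 + f{\left(-36,21 \right)}\right) - 3350\right) = \left(161 - 1521\right) \left(\left(-1474 - \left(-12 + 126 \left(-36\right)\right)\right) - 3350\right) = - 1360 \left(\left(-1474 + \left(12 + 4536\right)\right) - 3350\right) = - 1360 \left(\left(-1474 + 4548\right) - 3350\right) = - 1360 \left(3074 - 3350\right) = \left(-1360\right) \left(-276\right) = 375360$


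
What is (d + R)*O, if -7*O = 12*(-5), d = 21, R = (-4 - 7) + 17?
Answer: 1620/7 ≈ 231.43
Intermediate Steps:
R = 6 (R = -11 + 17 = 6)
O = 60/7 (O = -12*(-5)/7 = -⅐*(-60) = 60/7 ≈ 8.5714)
(d + R)*O = (21 + 6)*(60/7) = 27*(60/7) = 1620/7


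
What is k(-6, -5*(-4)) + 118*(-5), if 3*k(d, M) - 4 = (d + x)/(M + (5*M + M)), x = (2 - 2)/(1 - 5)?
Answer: -123623/210 ≈ -588.68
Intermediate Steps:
x = 0 (x = 0/(-4) = 0*(-¼) = 0)
k(d, M) = 4/3 + d/(21*M) (k(d, M) = 4/3 + ((d + 0)/(M + (5*M + M)))/3 = 4/3 + (d/(M + 6*M))/3 = 4/3 + (d/((7*M)))/3 = 4/3 + (d*(1/(7*M)))/3 = 4/3 + (d/(7*M))/3 = 4/3 + d/(21*M))
k(-6, -5*(-4)) + 118*(-5) = (-6 + 28*(-5*(-4)))/(21*((-5*(-4)))) + 118*(-5) = (1/21)*(-6 + 28*20)/20 - 590 = (1/21)*(1/20)*(-6 + 560) - 590 = (1/21)*(1/20)*554 - 590 = 277/210 - 590 = -123623/210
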